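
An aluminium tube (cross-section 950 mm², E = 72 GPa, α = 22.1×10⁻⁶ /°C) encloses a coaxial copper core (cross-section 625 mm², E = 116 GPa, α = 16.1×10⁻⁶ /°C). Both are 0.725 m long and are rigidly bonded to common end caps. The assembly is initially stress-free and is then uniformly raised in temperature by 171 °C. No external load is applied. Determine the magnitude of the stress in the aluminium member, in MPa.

Both members must finish at the same length. With the larger α, the aluminium tends to over-expand; the plates restrain it, putting the aluminium in compression and the copper in tension. With no external load the two internal forces are equal and opposite, magnitude P.
Equating the net (thermal + elastic) strains gives |α₁ − α₂|·ΔT = P·[1/(A₁E₁) + 1/(A₂E₂)].
|α₁ − α₂|·ΔT = 6×10⁻⁶ × 171 = 0.001026.
1/(A₁E₁) + 1/(A₂E₂) = 1/(950×72×10³) + 1/(625×116×10³) = 2.841×10⁻⁸ N⁻¹.
P = 0.001026 / 2.841×10⁻⁸ = 36110 N = 36.11 kN.
σ_{aluminium} = P/A₁ = 36110/950 = 38.01 MPa, compressive.

σ ≈ 38 MPa (compressive)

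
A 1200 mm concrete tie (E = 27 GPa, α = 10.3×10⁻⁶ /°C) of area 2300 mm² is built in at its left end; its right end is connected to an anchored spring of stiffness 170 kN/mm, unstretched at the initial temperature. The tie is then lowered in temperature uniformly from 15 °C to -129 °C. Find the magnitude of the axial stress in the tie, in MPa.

The unrestrained thermal change is αΔT L = 10.3×10⁻⁶ × 144 × 1200 = 1.78 mm.
Let P be the tensile force in the spring. The tie extends elastically by PL/(AE) and the spring stretches by P/k; together these equal δ_free.
So P = δ_free / [L/(AE) + 1/k] = 1.78 / [ 1200/(2300×27×10³) + 1/(170×10³) ].
P = 1.78 / 2.521×10⁻⁵ = 70610 N.
σ = P/A = 70610/2300 = 30.7 MPa.

σ ≈ 30.7 MPa (tensile)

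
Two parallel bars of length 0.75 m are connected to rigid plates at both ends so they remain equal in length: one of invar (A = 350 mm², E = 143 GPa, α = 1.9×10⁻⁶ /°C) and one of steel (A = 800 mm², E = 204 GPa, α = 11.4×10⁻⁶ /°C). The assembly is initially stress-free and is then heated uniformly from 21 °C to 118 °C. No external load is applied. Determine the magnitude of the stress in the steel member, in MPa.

σ ≈ 44.1 MPa (compressive)

The steel has the larger α, so on heating it would change length more than the invar if both were free. The rigid plates force a common final length, so the steel is put into compression and the invar into tension, with equal and opposite forces P (no external load).
Equating the net (thermal + elastic) strains gives |α₁ − α₂|·ΔT = P·[1/(A₁E₁) + 1/(A₂E₂)].
|α₁ − α₂|·ΔT = 9.5×10⁻⁶ × 97 = 0.0009215.
1/(A₁E₁) + 1/(A₂E₂) = 1/(350×143×10³) + 1/(800×204×10³) = 2.611×10⁻⁸ N⁻¹.
P = 0.0009215 / 2.611×10⁻⁸ = 35300 N = 35.3 kN.
σ_{steel} = P/A₂ = 35300/800 = 44.12 MPa, compressive.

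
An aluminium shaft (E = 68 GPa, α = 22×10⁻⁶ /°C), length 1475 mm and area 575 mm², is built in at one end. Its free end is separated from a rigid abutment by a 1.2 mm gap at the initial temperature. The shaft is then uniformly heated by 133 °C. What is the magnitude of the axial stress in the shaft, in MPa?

Unrestrained expansion: δ_free = αΔT L = 22×10⁻⁶ × 133 × 1475 = 4.316 mm.
After closing the 1.2 mm clearance, 4.316 − 1.2 = 3.116 mm of expansion remains to be suppressed by the wall.
So σ = E(δ_free − g)/L = 68×10³ × 3.116/1475 = 143.6 MPa.

σ ≈ 144 MPa (compressive)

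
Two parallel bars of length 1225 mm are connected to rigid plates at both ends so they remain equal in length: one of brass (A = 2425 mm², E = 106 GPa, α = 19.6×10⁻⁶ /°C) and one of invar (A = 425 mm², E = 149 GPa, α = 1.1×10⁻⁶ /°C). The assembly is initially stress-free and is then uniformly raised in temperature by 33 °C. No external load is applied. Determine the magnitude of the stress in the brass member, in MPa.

The brass has the larger α, so on heating it would change length more than the invar if both were free. The rigid plates force a common final length, so the brass is put into compression and the invar into tension, with equal and opposite forces P (no external load).
Compatibility of the two members (thermal + elastic change equal): (α₁ − α₂)ΔT = P·[1/(A₁E₁) + 1/(A₂E₂)].
|α₁ − α₂|·ΔT = 18.5×10⁻⁶ × 33 = 0.0006105.
1/(A₁E₁) + 1/(A₂E₂) = 1/(2425×106×10³) + 1/(425×149×10³) = 1.968×10⁻⁸ N⁻¹.
So P = 0.0006105 / 1.968×10⁻⁸ = 31.02 kN.
σ_{brass} = P/A₁ = 31020/2425 = 12.79 MPa, compressive.

σ ≈ 12.8 MPa (compressive)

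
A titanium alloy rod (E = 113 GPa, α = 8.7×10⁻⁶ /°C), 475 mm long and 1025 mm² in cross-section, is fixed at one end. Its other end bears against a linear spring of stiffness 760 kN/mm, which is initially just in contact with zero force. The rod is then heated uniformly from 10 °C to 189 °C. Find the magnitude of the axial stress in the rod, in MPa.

The unrestrained thermal change is αΔT L = 8.7×10⁻⁶ × 179 × 475 = 0.7397 mm.
With a force P in the spring, the elastic change of the rod is PL/(AE) and that of the spring is P/k; compatibility requires their sum to equal δ_free.
So P = δ_free / [L/(AE) + 1/k] = 0.7397 / [ 475/(1025×113×10³) + 1/(760×10³) ].
P = 0.7397 / 5.417×10⁻⁶ = 136600 N.
σ = P/A = 136600/1025 = 133.2 MPa.

σ ≈ 133 MPa (compressive)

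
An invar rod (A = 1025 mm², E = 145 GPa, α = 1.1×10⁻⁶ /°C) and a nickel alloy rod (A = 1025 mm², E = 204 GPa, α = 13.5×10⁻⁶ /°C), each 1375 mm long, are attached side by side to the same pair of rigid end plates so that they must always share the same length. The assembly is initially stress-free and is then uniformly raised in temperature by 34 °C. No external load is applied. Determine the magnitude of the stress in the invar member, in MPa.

σ ≈ 35.7 MPa (tensile)

Both members must finish at the same length. With the larger α, the nickel alloy tends to over-expand; the plates restrain it, putting the nickel alloy in compression and the invar in tension. With no external load the two internal forces are equal and opposite, magnitude P.
Setting the final lengths equal and cancelling L: (α₁ − α₂)ΔT = P/(A₁E₁) + P/(A₂E₂).
|α₁ − α₂|·ΔT = 12.4×10⁻⁶ × 34 = 0.0004216.
1/(A₁E₁) + 1/(A₂E₂) = 1/(1025×145×10³) + 1/(1025×204×10³) = 1.151×10⁻⁸ N⁻¹.
P = 0.0004216 / 1.151×10⁻⁸ = 36630 N = 36.63 kN.
σ_{invar} = P/A₁ = 36630/1025 = 35.73 MPa, tensile.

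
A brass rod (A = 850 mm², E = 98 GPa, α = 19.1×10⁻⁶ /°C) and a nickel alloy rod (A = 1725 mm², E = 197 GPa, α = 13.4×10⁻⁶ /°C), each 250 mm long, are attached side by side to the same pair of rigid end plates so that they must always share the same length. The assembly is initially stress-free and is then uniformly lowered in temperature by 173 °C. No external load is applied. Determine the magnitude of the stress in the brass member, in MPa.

σ ≈ 77.6 MPa (tensile)

Equilibrium of a rigid end plate with no external load gives equal and opposite internal forces ±P in the two members. Since α_{brass} > α_{nickel alloy}, cooling drives the brass into tension and the nickel alloy into compression.
Setting the final lengths equal and cancelling L: (α₁ − α₂)ΔT = P/(A₁E₁) + P/(A₂E₂).
|α₁ − α₂|·ΔT = 5.7×10⁻⁶ × 173 = 0.0009861.
1/(A₁E₁) + 1/(A₂E₂) = 1/(850×98×10³) + 1/(1725×197×10³) = 1.495×10⁻⁸ N⁻¹.
P = 0.0009861 / 1.495×10⁻⁸ = 65970 N = 65.97 kN.
σ_{brass} = P/A₁ = 65970/850 = 77.61 MPa, tensile.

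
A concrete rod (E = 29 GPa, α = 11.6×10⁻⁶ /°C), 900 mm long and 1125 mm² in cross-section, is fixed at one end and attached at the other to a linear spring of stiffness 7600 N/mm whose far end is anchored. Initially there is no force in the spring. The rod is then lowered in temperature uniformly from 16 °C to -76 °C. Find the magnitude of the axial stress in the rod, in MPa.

σ ≈ 5.36 MPa (tensile)

Free thermal contraction: δ_free = αΔT L = 11.6×10⁻⁶ × 92 × 900 = 0.9605 mm.
Let P be the tensile force in the spring. The rod extends elastically by PL/(AE) and the spring stretches by P/k; together these equal δ_free.
P [ L/(AE) + 1/k ] = δ_free → P [ 900/(1125×29×10³) + 1/(7600) ] = 0.9605.
P = 0.9605 / 0.0001592 = 6034 N.
σ = P/A = 6034/1125 = 5.364 MPa.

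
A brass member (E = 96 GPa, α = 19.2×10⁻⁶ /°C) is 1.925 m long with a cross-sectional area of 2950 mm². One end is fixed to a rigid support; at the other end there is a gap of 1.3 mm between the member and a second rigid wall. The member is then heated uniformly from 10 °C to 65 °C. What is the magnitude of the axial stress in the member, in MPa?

If the wall were absent the member would grow by αΔT L = 19.2×10⁻⁶ × 55 × 1925 = 2.033 mm.
The gap closes (δ_free > 1.3 mm) and the wall then resists a further 2.033 − 1.3 = 0.7328 mm of expansion.
So σ = E(δ_free − g)/L = 96×10³ × 0.7328/1925 = 36.54 MPa.

σ ≈ 36.5 MPa (compressive)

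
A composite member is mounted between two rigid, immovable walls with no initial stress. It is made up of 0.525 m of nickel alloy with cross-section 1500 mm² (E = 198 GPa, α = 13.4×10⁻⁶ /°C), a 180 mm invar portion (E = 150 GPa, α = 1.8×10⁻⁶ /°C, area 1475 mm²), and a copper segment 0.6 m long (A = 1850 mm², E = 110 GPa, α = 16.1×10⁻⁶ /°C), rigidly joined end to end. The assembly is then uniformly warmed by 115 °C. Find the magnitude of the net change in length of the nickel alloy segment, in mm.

Free thermal expansion of the whole bar: Σ αᵢΔT Lᵢ = 13.4×10⁻⁶×115×525 + 1.8×10⁻⁶×115×180 + 16.1×10⁻⁶×115×600 = 1.957 mm.
The rigid supports impose zero overall length change; the single axial force P common to all segments must satisfy P Σ Lᵢ/(AᵢEᵢ) = δ_free.
Σ Lᵢ/(AᵢEᵢ) = 525/(1500×198×10³) + 180/(1475×150×10³) + 600/(1850×110×10³) = 5.53×10⁻⁶ mm/N.
Hence P = δ_free / Σ(L/AE) = 1.957/5.53×10⁻⁶ = 353.9 kN (compressive).
For the nickel alloy segment, free thermal change = 13.4×10⁻⁶×115×525 = 0.809 mm and elastic change from P = 353900×525/(1500×198×10³) = 0.6257 mm; these oppose, so the net change is 0.183 mm (segment lengthens).

|ΔL| ≈ 0.183 mm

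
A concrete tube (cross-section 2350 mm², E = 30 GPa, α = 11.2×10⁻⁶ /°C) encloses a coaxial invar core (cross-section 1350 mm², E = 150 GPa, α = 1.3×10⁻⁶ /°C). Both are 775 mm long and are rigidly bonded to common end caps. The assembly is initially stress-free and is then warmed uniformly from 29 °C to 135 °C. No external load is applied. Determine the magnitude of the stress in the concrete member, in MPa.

σ ≈ 23.4 MPa (compressive)

Both members must finish at the same length. With the larger α, the concrete tends to over-expand; the plates restrain it, putting the concrete in compression and the invar in tension. With no external load the two internal forces are equal and opposite, magnitude P.
Equating the net (thermal + elastic) strains gives |α₁ − α₂|·ΔT = P·[1/(A₁E₁) + 1/(A₂E₂)].
|α₁ − α₂|·ΔT = 9.9×10⁻⁶ × 106 = 0.001049.
1/(A₁E₁) + 1/(A₂E₂) = 1/(2350×30×10³) + 1/(1350×150×10³) = 1.912×10⁻⁸ N⁻¹.
So P = 0.001049 / 1.912×10⁻⁸ = 54.88 kN.
σ_{concrete} = P/A₁ = 54880/2350 = 23.35 MPa, compressive.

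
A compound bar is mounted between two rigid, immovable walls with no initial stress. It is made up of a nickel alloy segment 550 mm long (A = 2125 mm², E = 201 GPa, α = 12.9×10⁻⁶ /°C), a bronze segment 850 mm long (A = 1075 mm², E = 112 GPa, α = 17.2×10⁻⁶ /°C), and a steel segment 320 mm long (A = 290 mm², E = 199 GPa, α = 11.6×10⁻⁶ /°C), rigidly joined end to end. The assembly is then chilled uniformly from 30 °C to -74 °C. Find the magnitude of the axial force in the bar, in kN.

P ≈ 190 kN (tensile)

If the supports were absent, the total length change would be Σ αᵢΔT Lᵢ = 12.9×10⁻⁶×104×550 + 17.2×10⁻⁶×104×850 + 11.6×10⁻⁶×104×320 = 2.644 mm.
The rigid supports impose zero overall length change; the single axial force P common to all segments must satisfy P Σ Lᵢ/(AᵢEᵢ) = δ_free.
Σ Lᵢ/(AᵢEᵢ) = 550/(2125×201×10³) + 850/(1075×112×10³) + 320/(290×199×10³) = 1.389×10⁻⁵ mm/N.
So P = 2.644 / 1.389×10⁻⁵ = 190.3 kN, tensile.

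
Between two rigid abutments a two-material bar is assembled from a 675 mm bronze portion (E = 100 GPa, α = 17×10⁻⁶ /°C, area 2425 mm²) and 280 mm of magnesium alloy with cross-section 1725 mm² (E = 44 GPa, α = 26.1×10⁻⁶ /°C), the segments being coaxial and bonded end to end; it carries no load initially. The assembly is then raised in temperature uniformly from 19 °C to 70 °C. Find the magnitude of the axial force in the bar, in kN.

With the walls removed the bar would change length by δ_free = Σ αᵢΔT Lᵢ = 17×10⁻⁶×51×675 + 26.1×10⁻⁶×51×280 = 0.9579 mm.
Since the ends are fixed, an axial force P builds up, equal in every segment, with P · Σ Lᵢ/(AᵢEᵢ) = δ_free.
Σ Lᵢ/(AᵢEᵢ) = 675/(2425×100×10³) + 280/(1725×44×10³) = 6.473×10⁻⁶ mm/N.
So P = 0.9579 / 6.473×10⁻⁶ = 148 kN, compressive.

P ≈ 148 kN (compressive)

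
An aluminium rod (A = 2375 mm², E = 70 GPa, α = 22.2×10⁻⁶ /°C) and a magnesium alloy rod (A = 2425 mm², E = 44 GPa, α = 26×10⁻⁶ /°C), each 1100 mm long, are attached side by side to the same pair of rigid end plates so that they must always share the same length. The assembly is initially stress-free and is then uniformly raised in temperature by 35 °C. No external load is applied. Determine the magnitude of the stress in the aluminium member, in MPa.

Equilibrium of a rigid end plate with no external load gives equal and opposite internal forces ±P in the two members. Since α_{magnesium alloy} > α_{aluminium}, heating drives the magnesium alloy into compression and the aluminium into tension.
Setting the final lengths equal and cancelling L: (α₁ − α₂)ΔT = P/(A₁E₁) + P/(A₂E₂).
|α₁ − α₂|·ΔT = 3.8×10⁻⁶ × 35 = 0.000133.
1/(A₁E₁) + 1/(A₂E₂) = 1/(2375×70×10³) + 1/(2425×44×10³) = 1.539×10⁻⁸ N⁻¹.
P = 0.000133 / 1.539×10⁻⁸ = 8644 N = 8.644 kN.
σ_{aluminium} = P/A₁ = 8644/2375 = 3.639 MPa, tensile.

σ ≈ 3.64 MPa (tensile)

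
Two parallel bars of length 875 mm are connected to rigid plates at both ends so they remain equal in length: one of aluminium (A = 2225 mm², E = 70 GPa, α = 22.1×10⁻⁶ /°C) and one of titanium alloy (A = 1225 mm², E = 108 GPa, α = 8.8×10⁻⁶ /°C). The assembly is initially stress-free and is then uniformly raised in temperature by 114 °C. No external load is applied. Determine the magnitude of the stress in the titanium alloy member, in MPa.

Both members must finish at the same length. With the larger α, the aluminium tends to over-expand; the plates restrain it, putting the aluminium in compression and the titanium alloy in tension. With no external load the two internal forces are equal and opposite, magnitude P.
Setting the final lengths equal and cancelling L: (α₁ − α₂)ΔT = P/(A₁E₁) + P/(A₂E₂).
|α₁ − α₂|·ΔT = 13.3×10⁻⁶ × 114 = 0.001516.
1/(A₁E₁) + 1/(A₂E₂) = 1/(2225×70×10³) + 1/(1225×108×10³) = 1.398×10⁻⁸ N⁻¹.
P = 0.001516 / 1.398×10⁻⁸ = 108500 N = 108.5 kN.
σ_{titanium alloy} = P/A₂ = 108500/1225 = 88.54 MPa, tensile.

σ ≈ 88.5 MPa (tensile)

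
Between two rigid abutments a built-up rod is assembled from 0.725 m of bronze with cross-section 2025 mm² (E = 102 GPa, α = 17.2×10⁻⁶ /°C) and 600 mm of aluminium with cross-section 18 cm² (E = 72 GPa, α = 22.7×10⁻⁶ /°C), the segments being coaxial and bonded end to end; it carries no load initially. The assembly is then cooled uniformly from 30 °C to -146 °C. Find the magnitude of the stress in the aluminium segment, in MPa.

If the supports were absent, the total length change would be Σ αᵢΔT Lᵢ = 17.2×10⁻⁶×176×725 + 22.7×10⁻⁶×176×600 = 4.592 mm.
The rigid supports impose zero overall length change; the single axial force P common to all segments must satisfy P Σ Lᵢ/(AᵢEᵢ) = δ_free.
Σ Lᵢ/(AᵢEᵢ) = 725/(2025×102×10³) + 600/(1800×72×10³) = 8.14×10⁻⁶ mm/N.
So P = 4.592 / 8.14×10⁻⁶ = 564.1 kN, tensile.
σ_{aluminium} = P / A = 564100 / 1800 = 313.4 MPa.

σ ≈ 313 MPa (tensile)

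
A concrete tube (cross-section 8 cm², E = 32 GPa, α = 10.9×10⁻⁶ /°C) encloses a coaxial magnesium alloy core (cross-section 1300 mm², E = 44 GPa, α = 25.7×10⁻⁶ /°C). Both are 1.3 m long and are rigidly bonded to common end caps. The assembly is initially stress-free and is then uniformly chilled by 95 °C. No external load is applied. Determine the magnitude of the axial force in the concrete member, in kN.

P ≈ 24.9 kN (compressive in the concrete)

Equilibrium of a rigid end plate with no external load gives equal and opposite internal forces ±P in the two members. Since α_{magnesium alloy} > α_{concrete}, cooling drives the magnesium alloy into tension and the concrete into compression.
Compatibility of the two members (thermal + elastic change equal): (α₁ − α₂)ΔT = P·[1/(A₁E₁) + 1/(A₂E₂)].
|α₁ − α₂|·ΔT = 14.8×10⁻⁶ × 95 = 0.001406.
1/(A₁E₁) + 1/(A₂E₂) = 1/(800×32×10³) + 1/(1300×44×10³) = 5.655×10⁻⁸ N⁻¹.
P = 0.001406 / 5.655×10⁻⁸ = 24870 N = 24.87 kN.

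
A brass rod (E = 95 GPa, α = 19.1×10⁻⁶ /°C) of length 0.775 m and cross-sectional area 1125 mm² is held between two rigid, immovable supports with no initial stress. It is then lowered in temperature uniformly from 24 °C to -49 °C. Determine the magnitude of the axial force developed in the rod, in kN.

The ends cannot move, so σ = EαΔT = 95×10³ × 19.1×10⁻⁶ × 73 = 132.5 MPa.
Then P = σA = 132.5 × 1125 mm² = 149 kN, tensile.

P ≈ 149 kN (tensile)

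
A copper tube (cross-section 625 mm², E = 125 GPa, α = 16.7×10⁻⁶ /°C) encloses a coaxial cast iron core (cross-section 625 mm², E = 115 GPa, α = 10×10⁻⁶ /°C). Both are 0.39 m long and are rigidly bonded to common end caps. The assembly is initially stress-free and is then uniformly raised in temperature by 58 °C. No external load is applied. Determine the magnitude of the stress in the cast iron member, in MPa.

σ ≈ 23.3 MPa (tensile)

Equilibrium of a rigid end plate with no external load gives equal and opposite internal forces ±P in the two members. Since α_{copper} > α_{cast iron}, heating drives the copper into compression and the cast iron into tension.
Compatibility of the two members (thermal + elastic change equal): (α₁ − α₂)ΔT = P·[1/(A₁E₁) + 1/(A₂E₂)].
|α₁ − α₂|·ΔT = 6.7×10⁻⁶ × 58 = 0.0003886.
1/(A₁E₁) + 1/(A₂E₂) = 1/(625×125×10³) + 1/(625×115×10³) = 2.671×10⁻⁸ N⁻¹.
So P = 0.0003886 / 2.671×10⁻⁸ = 14.55 kN.
σ_{cast iron} = P/A₂ = 14550/625 = 23.28 MPa, tensile.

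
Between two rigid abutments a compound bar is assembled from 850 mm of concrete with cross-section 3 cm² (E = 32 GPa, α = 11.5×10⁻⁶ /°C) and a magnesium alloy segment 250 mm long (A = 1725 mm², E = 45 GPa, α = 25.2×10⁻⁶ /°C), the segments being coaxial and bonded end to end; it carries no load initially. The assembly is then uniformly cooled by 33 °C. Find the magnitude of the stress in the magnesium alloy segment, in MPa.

With the walls removed the bar would change length by δ_free = Σ αᵢΔT Lᵢ = 11.5×10⁻⁶×33×850 + 25.2×10⁻⁶×33×250 = 0.5305 mm.
Since the ends are fixed, an axial force P builds up, equal in every segment, with P · Σ Lᵢ/(AᵢEᵢ) = δ_free.
Σ Lᵢ/(AᵢEᵢ) = 850/(300×32×10³) + 250/(1725×45×10³) = 9.176×10⁻⁵ mm/N.
P = 0.5305 / 9.176×10⁻⁵ = 5781 N = 5.781 kN, tensile.
σ_{magnesium alloy} = P / A = 5781 / 1725 = 3.351 MPa.

σ ≈ 3.35 MPa (tensile)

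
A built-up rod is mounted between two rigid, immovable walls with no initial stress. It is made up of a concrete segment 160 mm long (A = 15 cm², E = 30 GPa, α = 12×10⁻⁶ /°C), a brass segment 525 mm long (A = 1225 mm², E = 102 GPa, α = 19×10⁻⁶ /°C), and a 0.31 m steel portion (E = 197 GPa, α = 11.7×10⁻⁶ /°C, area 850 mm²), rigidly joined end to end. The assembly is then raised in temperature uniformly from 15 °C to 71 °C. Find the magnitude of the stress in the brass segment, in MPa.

σ ≈ 73.8 MPa (compressive)

With the walls removed the bar would change length by δ_free = Σ αᵢΔT Lᵢ = 12×10⁻⁶×56×160 + 19×10⁻⁶×56×525 + 11.7×10⁻⁶×56×310 = 0.8692 mm.
Since the ends are fixed, an axial force P builds up, equal in every segment, with P · Σ Lᵢ/(AᵢEᵢ) = δ_free.
Σ Lᵢ/(AᵢEᵢ) = 160/(1500×30×10³) + 525/(1225×102×10³) + 310/(850×197×10³) = 9.609×10⁻⁶ mm/N.
P = 0.8692 / 9.609×10⁻⁶ = 90460 N = 90.46 kN, compressive.
σ_{brass} = P / A = 90460 / 1225 = 73.85 MPa.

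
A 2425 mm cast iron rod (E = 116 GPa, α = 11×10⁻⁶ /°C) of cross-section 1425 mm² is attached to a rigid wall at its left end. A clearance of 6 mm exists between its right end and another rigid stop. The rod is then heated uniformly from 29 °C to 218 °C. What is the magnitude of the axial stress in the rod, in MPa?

Unrestrained expansion: δ_free = αΔT L = 11×10⁻⁶ × 189 × 2425 = 5.042 mm.
Since δ_free = 5.04 mm is less than the 6 mm gap, the rod never touches the wall. No axial force develops.

σ ≈ 0 MPa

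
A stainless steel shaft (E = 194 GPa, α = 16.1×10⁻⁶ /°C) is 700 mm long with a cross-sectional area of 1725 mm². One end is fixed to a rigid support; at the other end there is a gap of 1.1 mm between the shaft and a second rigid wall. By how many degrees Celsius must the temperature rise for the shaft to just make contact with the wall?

Contact occurs when the free expansion equals the gap: αΔT L = 1.1 mm.
ΔT = 1.1 / (16.1×10⁻⁶ × 700) = 97.6 °C.

ΔT ≈ 97.6 °C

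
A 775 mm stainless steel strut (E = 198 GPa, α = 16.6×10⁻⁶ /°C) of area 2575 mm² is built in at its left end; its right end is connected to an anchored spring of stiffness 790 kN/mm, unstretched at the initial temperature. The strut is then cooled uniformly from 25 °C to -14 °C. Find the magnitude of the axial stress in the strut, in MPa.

σ ≈ 69.9 MPa (tensile)

If the spring were absent the strut would shorten by αΔT L = 16.6×10⁻⁶ × 39 × 775 = 0.5017 mm.
With a force P in the spring, the elastic change of the strut is PL/(AE) and that of the spring is P/k; compatibility requires their sum to equal δ_free.
P [ L/(AE) + 1/k ] = δ_free → P [ 775/(2575×198×10³) + 1/(790×10³) ] = 0.5017.
P = 0.5017 / 2.786×10⁻⁶ = 180100 N.
σ = P/A = 180100/2575 = 69.94 MPa.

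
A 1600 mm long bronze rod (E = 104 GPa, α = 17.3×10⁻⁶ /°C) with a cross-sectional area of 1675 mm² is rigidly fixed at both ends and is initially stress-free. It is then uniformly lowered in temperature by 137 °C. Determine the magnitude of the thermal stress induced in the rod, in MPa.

The supports are rigid, so the total axial strain is zero. The restrained thermal strain is ε = αΔT = 17.3×10⁻⁶ × 137 = 2370.1×10⁻⁶.
Hence σ = E·αΔT = 104×10³ × 2370.1×10⁻⁶ = 246.5 MPa, tensile.

σ ≈ 246 MPa (tensile)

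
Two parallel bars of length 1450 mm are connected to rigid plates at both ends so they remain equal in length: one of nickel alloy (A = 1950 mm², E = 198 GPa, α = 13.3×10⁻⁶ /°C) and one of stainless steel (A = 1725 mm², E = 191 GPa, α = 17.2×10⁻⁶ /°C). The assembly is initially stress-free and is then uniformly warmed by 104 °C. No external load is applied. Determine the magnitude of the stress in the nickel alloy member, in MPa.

σ ≈ 37 MPa (tensile)

Equilibrium of a rigid end plate with no external load gives equal and opposite internal forces ±P in the two members. Since α_{stainless steel} > α_{nickel alloy}, heating drives the stainless steel into compression and the nickel alloy into tension.
Setting the final lengths equal and cancelling L: (α₁ − α₂)ΔT = P/(A₁E₁) + P/(A₂E₂).
|α₁ − α₂|·ΔT = 3.9×10⁻⁶ × 104 = 0.0004056.
1/(A₁E₁) + 1/(A₂E₂) = 1/(1950×198×10³) + 1/(1725×191×10³) = 5.625×10⁻⁹ N⁻¹.
So P = 0.0004056 / 5.625×10⁻⁹ = 72.1 kN.
σ_{nickel alloy} = P/A₁ = 72100/1950 = 36.98 MPa, tensile.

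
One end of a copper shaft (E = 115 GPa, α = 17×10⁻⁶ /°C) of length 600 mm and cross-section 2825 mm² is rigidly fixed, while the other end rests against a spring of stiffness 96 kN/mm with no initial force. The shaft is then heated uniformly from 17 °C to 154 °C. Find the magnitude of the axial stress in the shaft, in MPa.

σ ≈ 40.3 MPa (compressive)

The unrestrained thermal change is αΔT L = 17×10⁻⁶ × 137 × 600 = 1.397 mm.
With a force P in the spring, the elastic change of the shaft is PL/(AE) and that of the spring is P/k; compatibility requires their sum to equal δ_free.
P [ L/(AE) + 1/k ] = δ_free → P [ 600/(2825×115×10³) + 1/(96×10³) ] = 1.397.
P = 1.397 / 1.226×10⁻⁵ = 113900 N.
σ = P/A = 113900/2825 = 40.34 MPa.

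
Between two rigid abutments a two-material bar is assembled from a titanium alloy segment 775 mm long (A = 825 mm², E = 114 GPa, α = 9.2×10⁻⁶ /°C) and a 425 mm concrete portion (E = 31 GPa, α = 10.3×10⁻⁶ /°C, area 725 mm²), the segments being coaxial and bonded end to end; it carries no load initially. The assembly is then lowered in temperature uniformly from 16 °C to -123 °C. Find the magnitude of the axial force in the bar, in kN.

P ≈ 58.9 kN (tensile)

Free thermal contraction of the whole bar: Σ αᵢΔT Lᵢ = 9.2×10⁻⁶×139×775 + 10.3×10⁻⁶×139×425 = 1.6 mm.
Since the ends are fixed, an axial force P builds up, equal in every segment, with P · Σ Lᵢ/(AᵢEᵢ) = δ_free.
The series flexibility is Σ Lᵢ/(AᵢEᵢ) = 775/(825×114×10³) + 425/(725×31×10³) = 2.715×10⁻⁵ mm/N.
P = 1.6 / 2.715×10⁻⁵ = 58910 N = 58.91 kN, tensile.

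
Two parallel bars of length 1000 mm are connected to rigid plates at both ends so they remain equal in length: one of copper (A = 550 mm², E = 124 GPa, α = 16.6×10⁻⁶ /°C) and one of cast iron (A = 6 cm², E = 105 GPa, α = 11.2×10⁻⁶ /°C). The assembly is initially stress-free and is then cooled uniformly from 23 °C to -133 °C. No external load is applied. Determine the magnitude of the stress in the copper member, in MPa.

The copper has the larger α, so on cooling it would change length more than the cast iron if both were free. The rigid plates force a common final length, so the copper is put into tension and the cast iron into compression, with equal and opposite forces P (no external load).
Setting the final lengths equal and cancelling L: (α₁ − α₂)ΔT = P/(A₁E₁) + P/(A₂E₂).
|α₁ − α₂|·ΔT = 5.4×10⁻⁶ × 156 = 0.0008424.
1/(A₁E₁) + 1/(A₂E₂) = 1/(550×124×10³) + 1/(600×105×10³) = 3.054×10⁻⁸ N⁻¹.
So P = 0.0008424 / 3.054×10⁻⁸ = 27.59 kN.
σ_{copper} = P/A₁ = 27590/550 = 50.16 MPa, tensile.

σ ≈ 50.2 MPa (tensile)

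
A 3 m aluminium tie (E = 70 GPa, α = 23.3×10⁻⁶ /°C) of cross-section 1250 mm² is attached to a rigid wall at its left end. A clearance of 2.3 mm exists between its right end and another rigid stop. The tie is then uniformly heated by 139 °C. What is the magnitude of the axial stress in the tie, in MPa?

σ ≈ 173 MPa (compressive)

Unrestrained expansion: δ_free = αΔT L = 23.3×10⁻⁶ × 139 × 3000 = 9.716 mm.
After closing the 2.3 mm clearance, 9.716 − 2.3 = 7.416 mm of expansion remains to be suppressed by the wall.
So σ = E(δ_free − g)/L = 70×10³ × 7.416/3000 = 173 MPa.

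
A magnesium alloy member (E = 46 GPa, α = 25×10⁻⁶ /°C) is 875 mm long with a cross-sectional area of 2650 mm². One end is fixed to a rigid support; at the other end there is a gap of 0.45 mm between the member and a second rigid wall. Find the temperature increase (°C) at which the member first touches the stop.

ΔT ≈ 20.6 °C

Contact occurs when the free expansion equals the gap: αΔT L = 0.45 mm.
So ΔT = g/(αL) = 0.45/(25×10⁻⁶ × 875) = 20.57 °C.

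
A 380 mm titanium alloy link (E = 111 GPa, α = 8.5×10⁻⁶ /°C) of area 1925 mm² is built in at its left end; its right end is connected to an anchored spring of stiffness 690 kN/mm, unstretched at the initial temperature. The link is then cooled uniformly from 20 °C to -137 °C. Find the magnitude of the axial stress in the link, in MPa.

σ ≈ 81.6 MPa (tensile)

If the spring were absent the link would shorten by αΔT L = 8.5×10⁻⁶ × 157 × 380 = 0.5071 mm.
With a force P in the spring, the elastic change of the link is PL/(AE) and that of the spring is P/k; compatibility requires their sum to equal δ_free.
So P = δ_free / [L/(AE) + 1/k] = 0.5071 / [ 380/(1925×111×10³) + 1/(690×10³) ].
P = 0.5071 / 3.228×10⁻⁶ = 157100 N.
σ = P/A = 157100/1925 = 81.62 MPa.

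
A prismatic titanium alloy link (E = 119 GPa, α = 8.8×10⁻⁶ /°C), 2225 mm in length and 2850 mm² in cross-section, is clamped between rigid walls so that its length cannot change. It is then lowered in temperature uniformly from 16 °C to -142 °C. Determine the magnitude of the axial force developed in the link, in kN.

P ≈ 472 kN (tensile)

The ends cannot move, so σ = EαΔT = 119×10³ × 8.8×10⁻⁶ × 158 = 165.5 MPa.
Then P = σA = 165.5 × 2850 mm² = 471.6 kN, tensile.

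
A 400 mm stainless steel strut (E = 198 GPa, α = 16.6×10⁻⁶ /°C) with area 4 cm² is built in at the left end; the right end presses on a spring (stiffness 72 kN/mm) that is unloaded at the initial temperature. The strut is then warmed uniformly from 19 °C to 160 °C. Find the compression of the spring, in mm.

Free thermal expansion: δ_free = αΔT L = 16.6×10⁻⁶ × 141 × 400 = 0.9362 mm.
Let P be the compressive force at the spring. The strut shortens elastically by PL/(AE) and the spring compresses by P/k; together these equal δ_free.
So P = δ_free / [L/(AE) + 1/k] = 0.9362 / [ 400/(400×198×10³) + 1/(72×10³) ].
P = 0.9362 / 1.894×10⁻⁵ = 49430 N.
Spring compression = P/k = 49430/(72×10³) = 0.6866 mm.

δ ≈ 0.687 mm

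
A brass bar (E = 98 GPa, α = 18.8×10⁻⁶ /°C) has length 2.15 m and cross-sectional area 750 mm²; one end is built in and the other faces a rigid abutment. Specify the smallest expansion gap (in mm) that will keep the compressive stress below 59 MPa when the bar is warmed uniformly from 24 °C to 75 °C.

g ≈ 0.767 mm

With no wall the bar would lengthen by αΔT L = 18.8×10⁻⁶ × 51 × 2150 = 2.061 mm.
A stress of 59 MPa corresponds to the wall pushing the bar back by σL/E = 59×2150/(98×10³) = 1.294 mm.
The gap must absorb the remainder: g_min = 2.061 − 1.294 = 0.767 mm.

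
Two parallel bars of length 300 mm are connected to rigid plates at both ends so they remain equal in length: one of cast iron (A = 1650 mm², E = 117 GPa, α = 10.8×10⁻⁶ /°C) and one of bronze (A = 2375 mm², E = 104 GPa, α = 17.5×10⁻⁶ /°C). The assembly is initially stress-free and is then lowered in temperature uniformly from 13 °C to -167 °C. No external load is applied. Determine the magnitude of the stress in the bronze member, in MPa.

The bronze has the larger α, so on cooling it would change length more than the cast iron if both were free. The rigid plates force a common final length, so the bronze is put into tension and the cast iron into compression, with equal and opposite forces P (no external load).
Equating the net (thermal + elastic) strains gives |α₁ − α₂|·ΔT = P·[1/(A₁E₁) + 1/(A₂E₂)].
|α₁ − α₂|·ΔT = 6.7×10⁻⁶ × 180 = 0.001206.
1/(A₁E₁) + 1/(A₂E₂) = 1/(1650×117×10³) + 1/(2375×104×10³) = 9.229×10⁻⁹ N⁻¹.
So P = 0.001206 / 9.229×10⁻⁹ = 130.7 kN.
σ_{bronze} = P/A₂ = 130700/2375 = 55.02 MPa, tensile.

σ ≈ 55 MPa (tensile)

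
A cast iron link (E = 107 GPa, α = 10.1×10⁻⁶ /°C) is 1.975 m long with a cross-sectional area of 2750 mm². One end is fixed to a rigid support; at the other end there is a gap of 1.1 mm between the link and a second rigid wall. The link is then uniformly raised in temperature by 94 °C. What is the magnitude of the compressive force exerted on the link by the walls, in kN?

P ≈ 115 kN

Free thermal elongation = αΔT L = 10.1×10⁻⁶ × 94 × 1975 = 1.875 mm.
This exceeds the 1.1 mm gap, so the wall pushes back. The portion of expansion that must be recovered elastically is δ_free − gap = 1.875 − 1.1 = 0.7751 mm.
So σ = E(δ_free − g)/L = 107×10³ × 0.7751/1975 = 41.99 MPa.
Force on the wall = σA = 41.99 × 2750 mm² = 115.5 kN.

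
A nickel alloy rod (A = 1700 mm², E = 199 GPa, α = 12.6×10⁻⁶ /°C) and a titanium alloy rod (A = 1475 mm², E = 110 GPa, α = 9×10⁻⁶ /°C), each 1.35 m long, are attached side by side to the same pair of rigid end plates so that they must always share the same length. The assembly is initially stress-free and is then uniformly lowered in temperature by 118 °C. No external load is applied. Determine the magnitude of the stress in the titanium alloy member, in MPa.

σ ≈ 31.6 MPa (compressive)

Both members must finish at the same length. With the larger α, the nickel alloy tends to over-contract; the plates restrain it, putting the nickel alloy in tension and the titanium alloy in compression. With no external load the two internal forces are equal and opposite, magnitude P.
Setting the final lengths equal and cancelling L: (α₁ − α₂)ΔT = P/(A₁E₁) + P/(A₂E₂).
|α₁ − α₂|·ΔT = 3.6×10⁻⁶ × 118 = 0.0004248.
1/(A₁E₁) + 1/(A₂E₂) = 1/(1700×199×10³) + 1/(1475×110×10³) = 9.119×10⁻⁹ N⁻¹.
P = 0.0004248 / 9.119×10⁻⁹ = 46580 N = 46.58 kN.
σ_{titanium alloy} = P/A₂ = 46580/1475 = 31.58 MPa, compressive.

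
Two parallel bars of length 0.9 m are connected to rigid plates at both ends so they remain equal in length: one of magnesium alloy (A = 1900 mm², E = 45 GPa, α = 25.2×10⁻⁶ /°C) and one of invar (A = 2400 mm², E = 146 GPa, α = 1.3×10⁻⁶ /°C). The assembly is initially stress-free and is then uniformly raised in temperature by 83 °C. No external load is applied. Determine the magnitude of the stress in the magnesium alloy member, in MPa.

Both members must finish at the same length. With the larger α, the magnesium alloy tends to over-expand; the plates restrain it, putting the magnesium alloy in compression and the invar in tension. With no external load the two internal forces are equal and opposite, magnitude P.
Compatibility of the two members (thermal + elastic change equal): (α₁ − α₂)ΔT = P·[1/(A₁E₁) + 1/(A₂E₂)].
|α₁ − α₂|·ΔT = 23.9×10⁻⁶ × 83 = 0.001984.
1/(A₁E₁) + 1/(A₂E₂) = 1/(1900×45×10³) + 1/(2400×146×10³) = 1.455×10⁻⁸ N⁻¹.
So P = 0.001984 / 1.455×10⁻⁸ = 136.3 kN.
σ_{magnesium alloy} = P/A₁ = 136300/1900 = 71.76 MPa, compressive.

σ ≈ 71.8 MPa (compressive)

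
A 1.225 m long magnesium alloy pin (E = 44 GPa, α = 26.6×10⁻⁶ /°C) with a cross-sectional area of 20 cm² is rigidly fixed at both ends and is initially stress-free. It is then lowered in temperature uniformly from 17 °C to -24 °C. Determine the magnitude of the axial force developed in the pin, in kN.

The ends cannot move, so σ = EαΔT = 44×10³ × 26.6×10⁻⁶ × 41 = 47.99 MPa.
Then P = σA = 47.99 × 2000 mm² = 95.97 kN, tensile.

P ≈ 96 kN (tensile)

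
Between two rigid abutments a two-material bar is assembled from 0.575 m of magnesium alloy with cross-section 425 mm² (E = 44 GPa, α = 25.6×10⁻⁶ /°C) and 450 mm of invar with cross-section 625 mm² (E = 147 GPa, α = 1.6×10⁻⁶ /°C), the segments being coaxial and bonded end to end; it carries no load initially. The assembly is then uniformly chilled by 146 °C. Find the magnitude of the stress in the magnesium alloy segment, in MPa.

With the walls removed the bar would change length by δ_free = Σ αᵢΔT Lᵢ = 25.6×10⁻⁶×146×575 + 1.6×10⁻⁶×146×450 = 2.254 mm.
Since the ends are fixed, an axial force P builds up, equal in every segment, with P · Σ Lᵢ/(AᵢEᵢ) = δ_free.
The series flexibility is Σ Lᵢ/(AᵢEᵢ) = 575/(425×44×10³) + 450/(625×147×10³) = 3.565×10⁻⁵ mm/N.
P = 2.254 / 3.565×10⁻⁵ = 63240 N = 63.24 kN, tensile.
σ_{magnesium alloy} = P / A = 63240 / 425 = 148.8 MPa.

σ ≈ 149 MPa (tensile)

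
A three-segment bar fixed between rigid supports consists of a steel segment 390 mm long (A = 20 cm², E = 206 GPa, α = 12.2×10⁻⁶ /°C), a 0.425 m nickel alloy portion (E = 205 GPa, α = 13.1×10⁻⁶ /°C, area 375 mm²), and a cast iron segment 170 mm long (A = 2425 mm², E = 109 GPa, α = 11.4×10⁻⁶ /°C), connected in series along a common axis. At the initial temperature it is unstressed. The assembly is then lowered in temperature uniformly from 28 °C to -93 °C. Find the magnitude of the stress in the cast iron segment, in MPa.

With the walls removed the bar would change length by δ_free = Σ αᵢΔT Lᵢ = 12.2×10⁻⁶×121×390 + 13.1×10⁻⁶×121×425 + 11.4×10⁻⁶×121×170 = 1.484 mm.
The walls prevent any net length change, so an axial force P (same in every segment) develops. Compatibility: P · Σ Lᵢ/(AᵢEᵢ) = δ_free.
Σ Lᵢ/(AᵢEᵢ) = 390/(2000×206×10³) + 425/(375×205×10³) + 170/(2425×109×10³) = 7.118×10⁻⁶ mm/N.
P = 1.484 / 7.118×10⁻⁶ = 208500 N = 208.5 kN, tensile.
σ_{cast iron} = P / A = 208500 / 2425 = 85.96 MPa.

σ ≈ 86 MPa (tensile)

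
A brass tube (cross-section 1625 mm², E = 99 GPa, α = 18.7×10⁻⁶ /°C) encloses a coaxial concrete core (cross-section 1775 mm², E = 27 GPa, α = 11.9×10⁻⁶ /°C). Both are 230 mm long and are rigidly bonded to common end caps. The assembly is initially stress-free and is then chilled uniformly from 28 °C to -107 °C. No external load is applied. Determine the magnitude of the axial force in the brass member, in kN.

P ≈ 33.9 kN (tensile in the brass)

Both members must finish at the same length. With the larger α, the brass tends to over-contract; the plates restrain it, putting the brass in tension and the concrete in compression. With no external load the two internal forces are equal and opposite, magnitude P.
Setting the final lengths equal and cancelling L: (α₁ − α₂)ΔT = P/(A₁E₁) + P/(A₂E₂).
|α₁ − α₂|·ΔT = 6.8×10⁻⁶ × 135 = 0.000918.
1/(A₁E₁) + 1/(A₂E₂) = 1/(1625×99×10³) + 1/(1775×27×10³) = 2.708×10⁻⁸ N⁻¹.
P = 0.000918 / 2.708×10⁻⁸ = 33900 N = 33.9 kN.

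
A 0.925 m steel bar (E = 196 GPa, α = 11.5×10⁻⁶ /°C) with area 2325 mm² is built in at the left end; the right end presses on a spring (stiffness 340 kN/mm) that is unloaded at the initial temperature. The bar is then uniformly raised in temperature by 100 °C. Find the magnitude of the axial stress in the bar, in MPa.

σ ≈ 92 MPa (compressive)

If the spring were absent the bar would lengthen by αΔT L = 11.5×10⁻⁶ × 100 × 925 = 1.064 mm.
With a force P in the spring, the elastic change of the bar is PL/(AE) and that of the spring is P/k; compatibility requires their sum to equal δ_free.
P [ L/(AE) + 1/k ] = δ_free → P [ 925/(2325×196×10³) + 1/(340×10³) ] = 1.064.
P = 1.064 / 4.971×10⁻⁶ = 214000 N.
σ = P/A = 214000/2325 = 92.04 MPa.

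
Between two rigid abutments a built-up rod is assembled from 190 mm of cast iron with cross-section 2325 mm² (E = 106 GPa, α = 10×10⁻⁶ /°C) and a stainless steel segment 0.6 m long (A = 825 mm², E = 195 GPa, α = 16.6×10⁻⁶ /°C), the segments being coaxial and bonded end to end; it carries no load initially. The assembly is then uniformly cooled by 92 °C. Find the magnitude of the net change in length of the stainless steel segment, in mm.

If the supports were absent, the total length change would be Σ αᵢΔT Lᵢ = 10×10⁻⁶×92×190 + 16.6×10⁻⁶×92×600 = 1.091 mm.
The rigid supports impose zero overall length change; the single axial force P common to all segments must satisfy P Σ Lᵢ/(AᵢEᵢ) = δ_free.
The series flexibility is Σ Lᵢ/(AᵢEᵢ) = 190/(2325×106×10³) + 600/(825×195×10³) = 4.501×10⁻⁶ mm/N.
So P = 1.091 / 4.501×10⁻⁶ = 242.4 kN, tensile.
For the stainless steel segment, free thermal change = 16.6×10⁻⁶×92×600 = 0.9163 mm and elastic change from P = 242400×600/(825×195×10³) = 0.9042 mm; these oppose, so the net change is 0.0121 mm (segment shortens).

|ΔL| ≈ 0.0121 mm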